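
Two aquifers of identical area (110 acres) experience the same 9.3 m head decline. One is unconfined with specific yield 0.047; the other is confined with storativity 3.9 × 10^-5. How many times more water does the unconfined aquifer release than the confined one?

A = 110 acres = 4.452 × 10^5 m²
Unconfined: ΔV_u = Sy × A × Δh = 0.047 × 4.452 × 10^5 × 9.3 = 1.946 × 10^5 m³
Confined: ΔV_c = S × A × Δh = 3.9 × 10^-5 × 4.452 × 10^5 × 9.3 = 161.5 m³
Ratio = ΔV_u / ΔV_c = Sy / S = 0.047 / 3.9 × 10^-5 = 1205

ΔV_u / ΔV_c ≈ 1210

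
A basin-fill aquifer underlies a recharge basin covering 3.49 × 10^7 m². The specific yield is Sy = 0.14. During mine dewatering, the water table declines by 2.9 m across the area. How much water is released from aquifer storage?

ΔV = Sy × A × Δh = 0.14 × 3.49 × 10^7 m² × 2.9 m = 1.417 × 10^7 m³

ΔV ≈ 1.42 × 10^7 m³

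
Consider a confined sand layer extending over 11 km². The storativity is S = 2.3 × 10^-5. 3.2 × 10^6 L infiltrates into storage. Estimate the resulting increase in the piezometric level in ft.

A = 11 km² = 1.1 × 10^7 m²
ΔV = 3.2 × 10^6 L = 3200 m³
Δh = ΔV / (S × A) = 3200 m³ / (2.3 × 10^-5 × 1.1 × 10^7 m²) = 12.65 m
Δh = 12.65 m = 41.5 ft

Δh ≈ 41.5 ft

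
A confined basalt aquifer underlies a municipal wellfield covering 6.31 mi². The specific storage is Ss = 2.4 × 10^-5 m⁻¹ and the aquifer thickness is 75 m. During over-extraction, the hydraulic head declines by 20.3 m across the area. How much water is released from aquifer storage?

ΔV ≈ 5.97 × 10^5 m³

S = Ss × b = 2.4 × 10^-5 m⁻¹ × 75 m = 1.8 × 10^-3
A = 6.31 mi² = 1.634 × 10^7 m²
ΔV = S × A × Δh = 0.0018 × 1.634 × 10^7 m² × 20.3 m = 5.972 × 10^5 m³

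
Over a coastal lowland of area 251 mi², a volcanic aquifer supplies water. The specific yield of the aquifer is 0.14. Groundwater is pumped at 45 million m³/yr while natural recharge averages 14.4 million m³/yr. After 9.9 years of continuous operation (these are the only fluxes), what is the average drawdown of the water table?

A = 251 mi² = 6.501 × 10^8 m²
Net abstraction = 45 − 14.4 = 30.6 million m³/yr
Q_net = 30.6 million m³/yr = 83840 m³/d
t = 9.9 years = 3614 d
ΔV = Q × t = 83840 m³/d × 3614 d = 3.029 × 10^8 m³
Δh = ΔV / (Sy × A) = 3.029 × 10^8 / (0.14 × 6.501 × 10^8) = 3.329 m

Δh ≈ 3.33 m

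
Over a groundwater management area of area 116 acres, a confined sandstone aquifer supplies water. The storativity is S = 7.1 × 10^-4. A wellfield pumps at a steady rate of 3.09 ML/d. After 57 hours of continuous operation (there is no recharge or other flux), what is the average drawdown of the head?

A = 116 acres = 4.694 × 10^5 m²
Q = 3.09 ML/d = 3090 m³/d
t = 57 hours = 2.375 d
ΔV = Q × t = 3090 m³/d × 2.375 d = 7339 m³
Δh = ΔV / (S × A) = 7339 / (7.1 × 10^-4 × 4.694 × 10^5) = 22.02 m

Δh ≈ 22 m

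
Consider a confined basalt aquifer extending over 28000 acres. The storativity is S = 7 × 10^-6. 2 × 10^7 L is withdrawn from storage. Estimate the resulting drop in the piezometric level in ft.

Δh ≈ 82.7 ft

A = 28000 acres = 1.133 × 10^8 m²
ΔV = 2 × 10^7 L = 20000 m³
Δh = ΔV / (S × A) = 20000 m³ / (7 × 10^-6 × 1.133 × 10^8 m²) = 25.21 m
Δh = 25.21 m = 82.73 ft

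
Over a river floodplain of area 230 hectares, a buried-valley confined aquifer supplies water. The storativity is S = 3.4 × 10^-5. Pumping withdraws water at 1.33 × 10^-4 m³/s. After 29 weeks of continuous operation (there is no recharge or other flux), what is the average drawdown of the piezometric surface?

A = 230 hectares = 2.3 × 10^6 m²
Q = 1.33 × 10^-4 m³/s = 11.49 m³/d
t = 29 weeks = 203 d
ΔV = Q × t = 11.49 m³/d × 203 d = 2333 m³
Δh = ΔV / (S × A) = 2333 / (3.4 × 10^-5 × 2.3 × 10^6) = 29.83 m

Δh ≈ 29.8 m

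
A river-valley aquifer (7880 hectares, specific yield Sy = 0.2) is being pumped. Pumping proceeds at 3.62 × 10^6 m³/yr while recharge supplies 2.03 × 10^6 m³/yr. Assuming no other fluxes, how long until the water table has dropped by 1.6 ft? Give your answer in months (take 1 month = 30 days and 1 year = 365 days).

A = 7880 hectares = 7.88 × 10^7 m²
Δh = 1.6 ft = 0.4877 m
ΔV = Sy × A × Δh = 0.2 × 7.88 × 10^7 × 0.4877 = 7.686 × 10^6 m³
Net withdrawal = 3.62 × 10^6 − 2.03 × 10^6 = 1.59 × 10^6 m³/yr = 4356 m³/d
t = ΔV / Q = 7.686 × 10^6 m³ / 4356 m³/d = 1764 d
t = 1764 d ≈ 58.81 months

t ≈ 58.8 months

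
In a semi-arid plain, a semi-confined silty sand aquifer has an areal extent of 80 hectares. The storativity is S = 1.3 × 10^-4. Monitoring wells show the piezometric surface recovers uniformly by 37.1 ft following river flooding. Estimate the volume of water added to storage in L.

A = 80 hectares = 8 × 10^5 m²
Δh = 37.1 ft = 11.31 m
ΔV = S × A × Δh = 1.3 × 10^-4 × 8 × 10^5 m² × 11.31 m = 1176 m³
ΔV = 1176 m³ = 1.176 × 10^6 L

ΔV ≈ 1.18 × 10^6 L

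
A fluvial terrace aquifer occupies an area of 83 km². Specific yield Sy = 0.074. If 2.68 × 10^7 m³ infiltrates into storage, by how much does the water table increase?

A = 83 km² = 8.3 × 10^7 m²
Δh = ΔV / (Sy × A) = 2.68 × 10^7 m³ / (0.074 × 8.3 × 10^7 m²) = 4.363 m

Δh ≈ 4.36 m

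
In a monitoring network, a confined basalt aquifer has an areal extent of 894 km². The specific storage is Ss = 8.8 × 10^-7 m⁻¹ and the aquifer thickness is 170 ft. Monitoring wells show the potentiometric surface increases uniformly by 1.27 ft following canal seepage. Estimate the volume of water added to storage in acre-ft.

b = 170 ft = 51.82 m
S = Ss × b = 8.8 × 10^-7 m⁻¹ × 51.82 m = 4.56 × 10^-5
A = 894 km² = 8.94 × 10^8 m²
Δh = 1.27 ft = 0.3871 m
ΔV = S × A × Δh = 4.56 × 10^-5 × 8.94 × 10^8 m² × 0.3871 m = 15780 m³
ΔV = 15780 m³ = 12.79 acre-ft

ΔV ≈ 12.8 acre-ft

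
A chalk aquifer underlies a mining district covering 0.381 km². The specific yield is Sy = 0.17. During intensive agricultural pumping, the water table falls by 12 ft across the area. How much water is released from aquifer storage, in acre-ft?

ΔV ≈ 192 acre-ft

A = 0.381 km² = 3.81 × 10^5 m²
Δh = 12 ft = 3.658 m
ΔV = Sy × A × Δh = 0.17 × 3.81 × 10^5 m² × 3.658 m = 2.369 × 10^5 m³
ΔV = 2.369 × 10^5 m³ = 192.1 acre-ft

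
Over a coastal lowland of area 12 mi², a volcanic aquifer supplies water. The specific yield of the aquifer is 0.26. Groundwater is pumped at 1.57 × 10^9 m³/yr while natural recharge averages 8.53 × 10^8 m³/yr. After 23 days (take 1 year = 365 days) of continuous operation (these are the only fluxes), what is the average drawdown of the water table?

Δh ≈ 5.59 m

A = 12 mi² = 3.108 × 10^7 m²
Net abstraction = 1.57 × 10^9 − 8.53 × 10^8 = 7.17 × 10^8 m³/yr
Q_net = 7.17 × 10^8 m³/yr = 1.964 × 10^6 m³/d
ΔV = Q × t = 1.964 × 10^6 m³/d × 23 d = 4.518 × 10^7 m³
Δh = ΔV / (Sy × A) = 4.518 × 10^7 / (0.26 × 3.108 × 10^7) = 5.591 m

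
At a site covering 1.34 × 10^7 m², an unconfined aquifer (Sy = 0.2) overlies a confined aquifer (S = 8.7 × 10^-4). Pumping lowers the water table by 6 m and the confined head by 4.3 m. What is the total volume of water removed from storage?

Unconfined: ΔV_u = Sy × A × Δh_u = 0.2 × 1.34 × 10^7 × 6 = 1.608 × 10^7 m³
Confined: ΔV_c = S × A × Δh_c = 8.7 × 10^-4 × 1.34 × 10^7 × 4.3 = 50130 m³
Total ΔV = 1.608 × 10^7 + 50130 = 1.613 × 10^7 m³

ΔV ≈ 1.61 × 10^7 m³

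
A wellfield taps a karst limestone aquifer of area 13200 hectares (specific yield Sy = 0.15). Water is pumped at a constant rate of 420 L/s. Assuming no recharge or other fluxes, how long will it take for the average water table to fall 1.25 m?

A = 13200 hectares = 1.32 × 10^8 m²
ΔV = Sy × A × Δh = 0.15 × 1.32 × 10^8 × 1.25 = 2.475 × 10^7 m³
Q = 420 L/s = 36290 m³/d
t = ΔV / Q = 2.475 × 10^7 m³ / 36290 m³/d = 682 d

t ≈ 682 days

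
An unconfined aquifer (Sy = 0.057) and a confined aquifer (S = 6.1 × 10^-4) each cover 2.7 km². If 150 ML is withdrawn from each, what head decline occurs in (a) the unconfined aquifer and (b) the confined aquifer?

A = 2.7 km² = 2.7 × 10^6 m²
ΔV = 150 ML = 1.5 × 10^5 m³
Unconfined: Δh_u = ΔV/(Sy·A) = 1.5 × 10^5/(0.057 × 2.7 × 10^6) = 0.9747 m
Confined: Δh_c = ΔV/(S·A) = 1.5 × 10^5/(6.1 × 10^-4 × 2.7 × 10^6) = 91.07 m

Δh_u ≈ 0.975 m; Δh_c ≈ 91.1 m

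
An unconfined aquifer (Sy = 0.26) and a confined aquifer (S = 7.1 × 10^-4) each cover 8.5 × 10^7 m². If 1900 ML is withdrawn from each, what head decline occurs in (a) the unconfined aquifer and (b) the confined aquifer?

Δh_u ≈ 0.086 m; Δh_c ≈ 31.5 m

ΔV = 1900 ML = 1.9 × 10^6 m³
Unconfined: Δh_u = ΔV/(Sy·A) = 1.9 × 10^6/(0.26 × 8.5 × 10^7) = 0.08597 m
Confined: Δh_c = ΔV/(S·A) = 1.9 × 10^6/(7.1 × 10^-4 × 8.5 × 10^7) = 31.48 m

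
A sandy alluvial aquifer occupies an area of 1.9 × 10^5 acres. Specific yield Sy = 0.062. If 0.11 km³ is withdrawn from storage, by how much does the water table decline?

Δh ≈ 2.31 m

A = 1.9 × 10^5 acres = 7.689 × 10^8 m²
ΔV = 0.11 km³ = 1.1 × 10^8 m³
Δh = ΔV / (Sy × A) = 1.1 × 10^8 m³ / (0.062 × 7.689 × 10^8 m²) = 2.307 m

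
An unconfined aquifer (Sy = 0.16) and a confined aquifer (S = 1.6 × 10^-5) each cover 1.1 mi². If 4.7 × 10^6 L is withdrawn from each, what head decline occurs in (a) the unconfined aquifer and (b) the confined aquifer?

Δh_u ≈ 0.0103 m; Δh_c ≈ 103 m

A = 1.1 mi² = 2.849 × 10^6 m²
ΔV = 4.7 × 10^6 L = 4700 m³
Unconfined: Δh_u = ΔV/(Sy·A) = 4700/(0.16 × 2.849 × 10^6) = 0.01031 m
Confined: Δh_c = ΔV/(S·A) = 4700/(1.6 × 10^-5 × 2.849 × 10^6) = 103.1 m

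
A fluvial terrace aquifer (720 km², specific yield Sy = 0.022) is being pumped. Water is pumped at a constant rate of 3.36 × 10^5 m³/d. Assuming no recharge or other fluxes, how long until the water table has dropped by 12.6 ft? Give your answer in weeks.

A = 720 km² = 7.2 × 10^8 m²
Δh = 12.6 ft = 3.84 m
ΔV = Sy × A × Δh = 0.022 × 7.2 × 10^8 × 3.84 = 6.083 × 10^7 m³
t = ΔV / Q = 6.083 × 10^7 m³ / 3.36 × 10^5 m³/d = 181.1 d
t = 181.1 d ≈ 25.86 weeks

t ≈ 25.9 weeks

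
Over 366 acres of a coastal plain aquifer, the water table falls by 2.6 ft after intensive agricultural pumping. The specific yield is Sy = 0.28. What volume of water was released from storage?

A = 366 acres = 1.481 × 10^6 m²
Δh = 2.6 ft = 0.7925 m
ΔV = Sy × A × Δh = 0.28 × 1.481 × 10^6 m² × 0.7925 m = 3.287 × 10^5 m³

ΔV ≈ 3.29 × 10^5 m³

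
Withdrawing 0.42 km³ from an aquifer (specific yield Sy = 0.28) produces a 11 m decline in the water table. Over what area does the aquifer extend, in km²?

A ≈ 136 km²

ΔV = 0.42 km³ = 4.2 × 10^8 m³
A = ΔV / (Sy × Δh) = 4.2 × 10^8 / (0.28 × 11) = 1.364 × 10^8 m²
A = 1.364 × 10^8 m² = 136.4 km²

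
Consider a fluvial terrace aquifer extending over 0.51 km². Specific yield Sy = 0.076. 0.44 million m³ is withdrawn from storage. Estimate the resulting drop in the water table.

A = 0.51 km² = 5.1 × 10^5 m²
ΔV = 0.44 million m³ = 4.4 × 10^5 m³
Δh = ΔV / (Sy × A) = 4.4 × 10^5 m³ / (0.076 × 5.1 × 10^5 m²) = 11.35 m

Δh ≈ 11.4 m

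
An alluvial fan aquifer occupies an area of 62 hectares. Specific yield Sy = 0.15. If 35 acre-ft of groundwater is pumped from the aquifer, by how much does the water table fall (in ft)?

A = 62 hectares = 6.2 × 10^5 m²
ΔV = 35 acre-ft = 43170 m³
Δh = ΔV / (Sy × A) = 43170 m³ / (0.15 × 6.2 × 10^5 m²) = 0.4642 m
Δh = 0.4642 m = 1.523 ft

Δh ≈ 1.52 ft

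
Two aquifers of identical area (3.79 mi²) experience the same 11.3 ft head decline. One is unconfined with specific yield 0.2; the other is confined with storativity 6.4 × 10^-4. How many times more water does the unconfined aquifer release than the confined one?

A = 3.79 mi² = 9.816 × 10^6 m²
Δh = 11.3 ft = 3.444 m
Unconfined: ΔV_u = Sy × A × Δh = 0.2 × 9.816 × 10^6 × 3.444 = 6.762 × 10^6 m³
Confined: ΔV_c = S × A × Δh = 6.4 × 10^-4 × 9.816 × 10^6 × 3.444 = 21640 m³
Ratio = ΔV_u / ΔV_c = Sy / S = 0.2 / 6.4 × 10^-4 = 312.5

ΔV_u / ΔV_c ≈ 312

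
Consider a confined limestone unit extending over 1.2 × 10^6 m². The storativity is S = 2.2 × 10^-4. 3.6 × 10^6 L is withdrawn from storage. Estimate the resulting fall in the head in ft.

Δh ≈ 44.7 ft

ΔV = 3.6 × 10^6 L = 3600 m³
Δh = ΔV / (S × A) = 3600 m³ / (2.2 × 10^-4 × 1.2 × 10^6 m²) = 13.64 m
Δh = 13.64 m = 44.74 ft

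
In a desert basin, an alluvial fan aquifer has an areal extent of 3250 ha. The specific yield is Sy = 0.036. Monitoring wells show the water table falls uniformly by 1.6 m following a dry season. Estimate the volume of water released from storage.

ΔV ≈ 1.87 × 10^6 m³

A = 3250 ha = 3.25 × 10^7 m²
ΔV = Sy × A × Δh = 0.036 × 3.25 × 10^7 m² × 1.6 m = 1.872 × 10^6 m³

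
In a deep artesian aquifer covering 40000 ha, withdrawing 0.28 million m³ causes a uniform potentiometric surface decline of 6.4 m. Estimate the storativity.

S ≈ 1.1 × 10^-4

A = 40000 ha = 4 × 10^8 m²
ΔV = 0.28 million m³ = 2.8 × 10^5 m³
S = ΔV / (A × Δh) = 2.8 × 10^5 m³ / (4 × 10^8 m² × 6.4 m) = 1.094 × 10^-4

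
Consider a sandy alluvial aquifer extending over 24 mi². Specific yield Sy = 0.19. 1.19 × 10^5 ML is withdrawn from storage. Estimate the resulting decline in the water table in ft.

A = 24 mi² = 6.216 × 10^7 m²
ΔV = 1.19 × 10^5 ML = 1.19 × 10^8 m³
Δh = ΔV / (Sy × A) = 1.19 × 10^8 m³ / (0.19 × 6.216 × 10^7 m²) = 10.08 m
Δh = 10.08 m = 33.06 ft

Δh ≈ 33.1 ft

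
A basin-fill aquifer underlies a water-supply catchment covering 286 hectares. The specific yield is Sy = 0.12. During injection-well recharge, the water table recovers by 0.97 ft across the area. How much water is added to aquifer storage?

ΔV ≈ 1.01 × 10^5 m³

A = 286 hectares = 2.86 × 10^6 m²
Δh = 0.97 ft = 0.2957 m
ΔV = Sy × A × Δh = 0.12 × 2.86 × 10^6 m² × 0.2957 m = 1.015 × 10^5 m³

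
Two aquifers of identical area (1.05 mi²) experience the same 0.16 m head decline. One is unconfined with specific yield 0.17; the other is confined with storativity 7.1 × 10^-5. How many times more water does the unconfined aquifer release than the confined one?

A = 1.05 mi² = 2.719 × 10^6 m²
Unconfined: ΔV_u = Sy × A × Δh = 0.17 × 2.719 × 10^6 × 0.16 = 73970 m³
Confined: ΔV_c = S × A × Δh = 7.1 × 10^-5 × 2.719 × 10^6 × 0.16 = 30.89 m³
Ratio = ΔV_u / ΔV_c = Sy / S = 0.17 / 7.1 × 10^-5 = 2394

ΔV_u / ΔV_c ≈ 2390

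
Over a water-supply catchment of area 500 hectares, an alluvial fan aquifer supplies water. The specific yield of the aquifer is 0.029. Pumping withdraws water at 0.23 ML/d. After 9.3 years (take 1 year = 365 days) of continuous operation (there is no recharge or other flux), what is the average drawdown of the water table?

A = 500 hectares = 5 × 10^6 m²
Q = 0.23 ML/d = 230 m³/d
t = 9.3 years = 3395 d
ΔV = Q × t = 230 m³/d × 3395 d = 7.807 × 10^5 m³
Δh = ΔV / (Sy × A) = 7.807 × 10^5 / (0.029 × 5 × 10^6) = 5.384 m

Δh ≈ 5.38 m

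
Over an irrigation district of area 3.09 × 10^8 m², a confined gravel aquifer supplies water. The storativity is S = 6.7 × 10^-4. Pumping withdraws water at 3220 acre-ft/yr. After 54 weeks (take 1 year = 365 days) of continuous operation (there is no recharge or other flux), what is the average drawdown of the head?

Q = 3220 acre-ft/yr = 10880 m³/d
t = 54 weeks = 378 d
ΔV = Q × t = 10880 m³/d × 378 d = 4.113 × 10^6 m³
Δh = ΔV / (S × A) = 4.113 × 10^6 / (6.7 × 10^-4 × 3.09 × 10^8) = 19.87 m

Δh ≈ 19.9 m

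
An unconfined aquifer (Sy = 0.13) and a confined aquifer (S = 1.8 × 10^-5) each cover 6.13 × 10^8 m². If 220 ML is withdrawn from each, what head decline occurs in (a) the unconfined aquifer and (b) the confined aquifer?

Δh_u ≈ 0.00276 m; Δh_c ≈ 19.9 m

ΔV = 220 ML = 2.2 × 10^5 m³
Unconfined: Δh_u = ΔV/(Sy·A) = 2.2 × 10^5/(0.13 × 6.13 × 10^8) = 0.002761 m
Confined: Δh_c = ΔV/(S·A) = 2.2 × 10^5/(1.8 × 10^-5 × 6.13 × 10^8) = 19.94 m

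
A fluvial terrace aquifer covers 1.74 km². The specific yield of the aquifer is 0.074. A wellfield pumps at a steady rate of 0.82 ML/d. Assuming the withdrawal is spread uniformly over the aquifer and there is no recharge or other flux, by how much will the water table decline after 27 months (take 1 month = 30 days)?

A = 1.74 km² = 1.74 × 10^6 m²
Q = 0.82 ML/d = 820 m³/d
t = 27 months = 810 d
ΔV = Q × t = 820 m³/d × 810 d = 6.642 × 10^5 m³
Δh = ΔV / (Sy × A) = 6.642 × 10^5 / (0.074 × 1.74 × 10^6) = 5.158 m

Δh ≈ 5.16 m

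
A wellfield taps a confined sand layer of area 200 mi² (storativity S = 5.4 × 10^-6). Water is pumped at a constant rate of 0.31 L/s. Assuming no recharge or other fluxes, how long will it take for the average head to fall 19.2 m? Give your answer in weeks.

t ≈ 286 weeks

A = 200 mi² = 5.18 × 10^8 m²
ΔV = S × A × Δh = 5.4 × 10^-6 × 5.18 × 10^8 × 19.2 = 53710 m³
Q = 0.31 L/s = 26.78 m³/d
t = ΔV / Q = 53710 m³ / 26.78 m³/d = 2005 d
t = 2005 d ≈ 286.5 weeks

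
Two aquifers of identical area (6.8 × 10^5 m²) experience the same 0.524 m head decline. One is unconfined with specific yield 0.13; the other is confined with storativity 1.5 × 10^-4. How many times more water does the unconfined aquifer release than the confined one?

ΔV_u / ΔV_c ≈ 867

Unconfined: ΔV_u = Sy × A × Δh = 0.13 × 6.8 × 10^5 × 0.524 = 46320 m³
Confined: ΔV_c = S × A × Δh = 1.5 × 10^-4 × 6.8 × 10^5 × 0.524 = 53.45 m³
Ratio = ΔV_u / ΔV_c = Sy / S = 0.13 / 1.5 × 10^-4 = 866.7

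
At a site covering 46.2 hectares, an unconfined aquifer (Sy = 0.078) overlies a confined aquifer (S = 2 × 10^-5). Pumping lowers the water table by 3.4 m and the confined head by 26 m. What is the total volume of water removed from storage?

A = 46.2 hectares = 4.62 × 10^5 m²
Unconfined: ΔV_u = Sy × A × Δh_u = 0.078 × 4.62 × 10^5 × 3.4 = 1.225 × 10^5 m³
Confined: ΔV_c = S × A × Δh_c = 2 × 10^-5 × 4.62 × 10^5 × 26 = 240.2 m³
Total ΔV = 1.225 × 10^5 + 240.2 = 1.228 × 10^5 m³

ΔV ≈ 1.23 × 10^5 m³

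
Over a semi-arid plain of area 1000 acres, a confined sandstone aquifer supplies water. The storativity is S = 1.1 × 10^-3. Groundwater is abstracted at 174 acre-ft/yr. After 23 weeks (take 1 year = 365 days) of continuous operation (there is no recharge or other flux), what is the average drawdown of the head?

A = 1000 acres = 4.047 × 10^6 m²
Q = 174 acre-ft/yr = 588 m³/d
t = 23 weeks = 161 d
ΔV = Q × t = 588 m³/d × 161 d = 94670 m³
Δh = ΔV / (S × A) = 94670 / (0.0011 × 4.047 × 10^6) = 21.27 m

Δh ≈ 21.3 m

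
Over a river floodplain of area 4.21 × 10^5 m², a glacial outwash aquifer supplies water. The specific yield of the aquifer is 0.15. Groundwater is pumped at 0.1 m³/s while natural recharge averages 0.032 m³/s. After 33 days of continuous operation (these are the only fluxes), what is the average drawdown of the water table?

Δh ≈ 3.07 m

Net abstraction = 0.1 − 0.032 = 0.068 m³/s
Q_net = 0.068 m³/s = 5875 m³/d
ΔV = Q × t = 5875 m³/d × 33 d = 1.939 × 10^5 m³
Δh = ΔV / (Sy × A) = 1.939 × 10^5 / (0.15 × 4.21 × 10^5) = 3.07 m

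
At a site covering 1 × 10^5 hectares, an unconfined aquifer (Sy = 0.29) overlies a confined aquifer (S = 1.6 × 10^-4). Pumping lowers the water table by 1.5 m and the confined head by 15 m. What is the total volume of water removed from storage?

A = 1 × 10^5 hectares = 1 × 10^9 m²
Unconfined: ΔV_u = Sy × A × Δh_u = 0.29 × 1 × 10^9 × 1.5 = 4.35 × 10^8 m³
Confined: ΔV_c = S × A × Δh_c = 1.6 × 10^-4 × 1 × 10^9 × 15 = 2.4 × 10^6 m³
Total ΔV = 4.35 × 10^8 + 2.4 × 10^6 = 4.374 × 10^8 m³

ΔV ≈ 4.37 × 10^8 m³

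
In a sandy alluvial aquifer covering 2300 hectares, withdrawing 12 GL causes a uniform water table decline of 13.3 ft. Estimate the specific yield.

Sy ≈ 0.13

A = 2300 hectares = 2.3 × 10^7 m²
Δh = 13.3 ft = 4.054 m
ΔV = 12 GL = 1.2 × 10^7 m³
Sy = ΔV / (A × Δh) = 1.2 × 10^7 m³ / (2.3 × 10^7 m² × 4.054 m) = 0.1287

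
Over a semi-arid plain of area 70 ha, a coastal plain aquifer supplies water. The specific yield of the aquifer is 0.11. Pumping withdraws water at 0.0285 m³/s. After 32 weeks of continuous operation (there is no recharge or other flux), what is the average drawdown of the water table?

A = 70 ha = 7 × 10^5 m²
Q = 0.0285 m³/s = 2462 m³/d
t = 32 weeks = 224 d
ΔV = Q × t = 2462 m³/d × 224 d = 5.516 × 10^5 m³
Δh = ΔV / (Sy × A) = 5.516 × 10^5 / (0.11 × 7 × 10^5) = 7.163 m

Δh ≈ 7.16 m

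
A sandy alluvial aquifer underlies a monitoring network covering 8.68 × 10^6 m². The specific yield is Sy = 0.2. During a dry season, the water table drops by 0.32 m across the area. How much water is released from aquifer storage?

ΔV = Sy × A × Δh = 0.2 × 8.68 × 10^6 m² × 0.32 m = 5.555 × 10^5 m³

ΔV ≈ 5.56 × 10^5 m³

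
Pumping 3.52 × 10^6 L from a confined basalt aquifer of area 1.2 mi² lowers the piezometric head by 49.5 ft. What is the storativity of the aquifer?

S ≈ 7.5 × 10^-5

A = 1.2 mi² = 3.108 × 10^6 m²
Δh = 49.5 ft = 15.09 m
ΔV = 3.52 × 10^6 L = 3520 m³
S = ΔV / (A × Δh) = 3520 m³ / (3.108 × 10^6 m² × 15.09 m) = 7.507 × 10^-5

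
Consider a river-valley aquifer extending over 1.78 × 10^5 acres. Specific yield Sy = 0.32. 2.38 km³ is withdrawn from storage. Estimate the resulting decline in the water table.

A = 1.78 × 10^5 acres = 7.203 × 10^8 m²
ΔV = 2.38 km³ = 2.38 × 10^9 m³
Δh = ΔV / (Sy × A) = 2.38 × 10^9 m³ / (0.32 × 7.203 × 10^8 m²) = 10.32 m

Δh ≈ 10.3 m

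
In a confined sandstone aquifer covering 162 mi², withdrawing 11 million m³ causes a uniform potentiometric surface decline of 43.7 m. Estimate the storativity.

A = 162 mi² = 4.196 × 10^8 m²
ΔV = 11 million m³ = 1.1 × 10^7 m³
S = ΔV / (A × Δh) = 1.1 × 10^7 m³ / (4.196 × 10^8 m² × 43.7 m) = 5.999 × 10^-4

S ≈ 6 × 10^-4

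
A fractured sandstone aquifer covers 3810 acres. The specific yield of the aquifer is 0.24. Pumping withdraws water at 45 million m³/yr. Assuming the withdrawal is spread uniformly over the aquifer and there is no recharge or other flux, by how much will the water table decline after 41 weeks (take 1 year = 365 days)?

A = 3810 acres = 1.542 × 10^7 m²
Q = 45 million m³/yr = 1.233 × 10^5 m³/d
t = 41 weeks = 287 d
ΔV = Q × t = 1.233 × 10^5 m³/d × 287 d = 3.538 × 10^7 m³
Δh = ΔV / (Sy × A) = 3.538 × 10^7 / (0.24 × 1.542 × 10^7) = 9.562 m

Δh ≈ 9.56 m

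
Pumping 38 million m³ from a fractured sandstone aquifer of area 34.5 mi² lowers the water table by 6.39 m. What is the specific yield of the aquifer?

A = 34.5 mi² = 8.935 × 10^7 m²
ΔV = 38 million m³ = 3.8 × 10^7 m³
Sy = ΔV / (A × Δh) = 3.8 × 10^7 m³ / (8.935 × 10^7 m² × 6.39 m) = 0.06655

Sy ≈ 0.067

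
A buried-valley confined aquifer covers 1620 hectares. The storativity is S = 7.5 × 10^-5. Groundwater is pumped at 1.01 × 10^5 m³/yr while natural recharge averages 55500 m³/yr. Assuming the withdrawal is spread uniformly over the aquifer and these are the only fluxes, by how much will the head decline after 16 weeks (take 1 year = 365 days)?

Δh ≈ 11.5 m

A = 1620 hectares = 1.62 × 10^7 m²
Net abstraction = 1.01 × 10^5 − 55500 = 45500 m³/yr
Q_net = 45500 m³/yr = 124.7 m³/d
t = 16 weeks = 112 d
ΔV = Q × t = 124.7 m³/d × 112 d = 13960 m³
Δh = ΔV / (S × A) = 13960 / (7.5 × 10^-5 × 1.62 × 10^7) = 11.49 m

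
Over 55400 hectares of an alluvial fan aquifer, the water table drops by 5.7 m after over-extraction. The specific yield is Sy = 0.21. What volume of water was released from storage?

ΔV ≈ 6.63 × 10^8 m³

A = 55400 hectares = 5.54 × 10^8 m²
ΔV = Sy × A × Δh = 0.21 × 5.54 × 10^8 m² × 5.7 m = 6.631 × 10^8 m³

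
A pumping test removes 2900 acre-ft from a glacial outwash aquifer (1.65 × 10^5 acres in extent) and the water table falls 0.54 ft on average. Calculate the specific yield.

A = 1.65 × 10^5 acres = 6.677 × 10^8 m²
Δh = 0.54 ft = 0.1646 m
ΔV = 2900 acre-ft = 3.577 × 10^6 m³
Sy = ΔV / (A × Δh) = 3.577 × 10^6 m³ / (6.677 × 10^8 m² × 0.1646 m) = 0.03255

Sy ≈ 0.033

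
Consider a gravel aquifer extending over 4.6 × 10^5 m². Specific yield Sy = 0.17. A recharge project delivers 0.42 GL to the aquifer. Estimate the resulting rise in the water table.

ΔV = 0.42 GL = 4.2 × 10^5 m³
Δh = ΔV / (Sy × A) = 4.2 × 10^5 m³ / (0.17 × 4.6 × 10^5 m²) = 5.371 m

Δh ≈ 5.37 m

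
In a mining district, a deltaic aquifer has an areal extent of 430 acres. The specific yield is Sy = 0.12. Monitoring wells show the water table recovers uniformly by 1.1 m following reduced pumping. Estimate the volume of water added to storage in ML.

A = 430 acres = 1.74 × 10^6 m²
ΔV = Sy × A × Δh = 0.12 × 1.74 × 10^6 m² × 1.1 m = 2.297 × 10^5 m³
ΔV = 2.297 × 10^5 m³ = 229.7 ML

ΔV ≈ 230 ML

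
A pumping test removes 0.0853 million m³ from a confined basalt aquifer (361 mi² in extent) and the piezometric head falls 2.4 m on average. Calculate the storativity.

A = 361 mi² = 9.35 × 10^8 m²
ΔV = 0.0853 million m³ = 85300 m³
S = ΔV / (A × Δh) = 85300 m³ / (9.35 × 10^8 m² × 2.4 m) = 3.801 × 10^-5

S ≈ 3.8 × 10^-5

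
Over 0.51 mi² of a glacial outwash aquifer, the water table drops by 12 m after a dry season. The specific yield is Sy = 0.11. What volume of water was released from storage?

ΔV ≈ 1.74 × 10^6 m³

A = 0.51 mi² = 1.321 × 10^6 m²
ΔV = Sy × A × Δh = 0.11 × 1.321 × 10^6 m² × 12 m = 1.744 × 10^6 m³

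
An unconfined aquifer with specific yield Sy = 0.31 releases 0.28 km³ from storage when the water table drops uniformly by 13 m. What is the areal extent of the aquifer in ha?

ΔV = 0.28 km³ = 2.8 × 10^8 m³
A = ΔV / (Sy × Δh) = 2.8 × 10^8 / (0.31 × 13) = 6.948 × 10^7 m²
A = 6.948 × 10^7 m² = 6948 ha

A ≈ 6950 ha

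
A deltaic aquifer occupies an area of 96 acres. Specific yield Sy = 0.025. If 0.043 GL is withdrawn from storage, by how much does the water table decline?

A = 96 acres = 3.885 × 10^5 m²
ΔV = 0.043 GL = 43000 m³
Δh = ΔV / (Sy × A) = 43000 m³ / (0.025 × 3.885 × 10^5 m²) = 4.427 m

Δh ≈ 4.43 m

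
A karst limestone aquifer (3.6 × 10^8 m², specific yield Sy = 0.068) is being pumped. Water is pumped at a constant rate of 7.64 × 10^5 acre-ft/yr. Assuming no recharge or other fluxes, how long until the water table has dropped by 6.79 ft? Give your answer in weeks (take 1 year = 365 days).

t ≈ 2.8 weeks

Δh = 6.79 ft = 2.07 m
ΔV = Sy × A × Δh = 0.068 × 3.6 × 10^8 × 2.07 = 5.066 × 10^7 m³
Q = 7.64 × 10^5 acre-ft/yr = 2.582 × 10^6 m³/d
t = ΔV / Q = 5.066 × 10^7 m³ / 2.582 × 10^6 m³/d = 19.62 d
t = 19.62 d ≈ 2.803 weeks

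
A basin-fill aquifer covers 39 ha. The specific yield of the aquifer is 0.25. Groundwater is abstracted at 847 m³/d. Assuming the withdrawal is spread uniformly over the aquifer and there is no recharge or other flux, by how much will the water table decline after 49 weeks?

A = 39 ha = 3.9 × 10^5 m²
t = 49 weeks = 343 d
ΔV = Q × t = 847 m³/d × 343 d = 2.905 × 10^5 m³
Δh = ΔV / (Sy × A) = 2.905 × 10^5 / (0.25 × 3.9 × 10^5) = 2.98 m

Δh ≈ 2.98 m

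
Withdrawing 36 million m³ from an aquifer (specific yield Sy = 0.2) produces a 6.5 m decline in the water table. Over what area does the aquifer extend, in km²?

ΔV = 36 million m³ = 3.6 × 10^7 m³
A = ΔV / (Sy × Δh) = 3.6 × 10^7 / (0.2 × 6.5) = 2.769 × 10^7 m²
A = 2.769 × 10^7 m² = 27.69 km²

A ≈ 27.7 km²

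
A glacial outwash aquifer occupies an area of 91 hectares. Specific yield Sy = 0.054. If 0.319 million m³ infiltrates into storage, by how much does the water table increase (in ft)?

A = 91 hectares = 9.1 × 10^5 m²
ΔV = 0.319 million m³ = 3.19 × 10^5 m³
Δh = ΔV / (Sy × A) = 3.19 × 10^5 m³ / (0.054 × 9.1 × 10^5 m²) = 6.492 m
Δh = 6.492 m = 21.3 ft

Δh ≈ 21.3 ft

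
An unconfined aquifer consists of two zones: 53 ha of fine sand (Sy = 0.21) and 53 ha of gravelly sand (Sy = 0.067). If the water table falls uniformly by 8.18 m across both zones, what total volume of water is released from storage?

A₁ = 53 ha = 5.3 × 10^5 m²; A₂ = 53 ha = 5.3 × 10^5 m²
ΔV₁ = 0.21 × 5.3 × 10^5 × 8.18 = 9.104 × 10^5 m³
ΔV₂ = 0.067 × 5.3 × 10^5 × 8.18 = 2.905 × 10^5 m³
ΔV = ΔV₁ + ΔV₂ = 1.201 × 10^6 m³

ΔV ≈ 1.2 × 10^6 m³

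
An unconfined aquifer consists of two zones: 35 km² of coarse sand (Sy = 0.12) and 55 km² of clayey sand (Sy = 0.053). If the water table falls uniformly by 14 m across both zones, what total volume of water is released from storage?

ΔV ≈ 9.96 × 10^7 m³

A₁ = 35 km² = 3.5 × 10^7 m²; A₂ = 55 km² = 5.5 × 10^7 m²
ΔV₁ = 0.12 × 3.5 × 10^7 × 14 = 5.88 × 10^7 m³
ΔV₂ = 0.053 × 5.5 × 10^7 × 14 = 4.081 × 10^7 m³
ΔV = ΔV₁ + ΔV₂ = 9.961 × 10^7 m³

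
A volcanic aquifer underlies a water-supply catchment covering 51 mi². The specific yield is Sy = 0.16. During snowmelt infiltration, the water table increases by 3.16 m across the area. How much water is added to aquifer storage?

ΔV ≈ 6.68 × 10^7 m³

A = 51 mi² = 1.321 × 10^8 m²
ΔV = Sy × A × Δh = 0.16 × 1.321 × 10^8 m² × 3.16 m = 6.678 × 10^7 m³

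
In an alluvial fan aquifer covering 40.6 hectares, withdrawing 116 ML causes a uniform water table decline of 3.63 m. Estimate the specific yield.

Sy ≈ 0.079

A = 40.6 hectares = 4.06 × 10^5 m²
ΔV = 116 ML = 1.16 × 10^5 m³
Sy = ΔV / (A × Δh) = 1.16 × 10^5 m³ / (4.06 × 10^5 m² × 3.63 m) = 0.07871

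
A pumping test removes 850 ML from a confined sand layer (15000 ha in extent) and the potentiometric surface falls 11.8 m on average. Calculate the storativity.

S ≈ 4.8 × 10^-4

A = 15000 ha = 1.5 × 10^8 m²
ΔV = 850 ML = 8.5 × 10^5 m³
S = ΔV / (A × Δh) = 8.5 × 10^5 m³ / (1.5 × 10^8 m² × 11.8 m) = 4.802 × 10^-4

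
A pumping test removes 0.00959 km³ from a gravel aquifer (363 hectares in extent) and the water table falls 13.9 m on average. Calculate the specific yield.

Sy ≈ 0.19

A = 363 hectares = 3.63 × 10^6 m²
ΔV = 0.00959 km³ = 9.59 × 10^6 m³
Sy = ΔV / (A × Δh) = 9.59 × 10^6 m³ / (3.63 × 10^6 m² × 13.9 m) = 0.1901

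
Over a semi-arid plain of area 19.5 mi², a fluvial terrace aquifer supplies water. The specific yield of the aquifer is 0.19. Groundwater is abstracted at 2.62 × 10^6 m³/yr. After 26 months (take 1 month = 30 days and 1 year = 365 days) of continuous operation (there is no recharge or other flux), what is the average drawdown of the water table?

Δh ≈ 0.583 m

A = 19.5 mi² = 5.05 × 10^7 m²
Q = 2.62 × 10^6 m³/yr = 7178 m³/d
t = 26 months = 780 d
ΔV = Q × t = 7178 m³/d × 780 d = 5.599 × 10^6 m³
Δh = ΔV / (Sy × A) = 5.599 × 10^6 / (0.19 × 5.05 × 10^7) = 0.5835 m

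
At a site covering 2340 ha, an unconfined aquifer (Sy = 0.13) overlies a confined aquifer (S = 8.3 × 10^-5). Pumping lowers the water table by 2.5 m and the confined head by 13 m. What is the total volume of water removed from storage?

A = 2340 ha = 2.34 × 10^7 m²
Unconfined: ΔV_u = Sy × A × Δh_u = 0.13 × 2.34 × 10^7 × 2.5 = 7.605 × 10^6 m³
Confined: ΔV_c = S × A × Δh_c = 8.3 × 10^-5 × 2.34 × 10^7 × 13 = 25250 m³
Total ΔV = 7.605 × 10^6 + 25250 = 7.63 × 10^6 m³

ΔV ≈ 7.63 × 10^6 m³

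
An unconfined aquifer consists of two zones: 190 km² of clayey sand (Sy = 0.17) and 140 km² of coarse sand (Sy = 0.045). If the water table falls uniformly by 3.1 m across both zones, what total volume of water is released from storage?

ΔV ≈ 1.2 × 10^8 m³

A₁ = 190 km² = 1.9 × 10^8 m²; A₂ = 140 km² = 1.4 × 10^8 m²
ΔV₁ = 0.17 × 1.9 × 10^8 × 3.1 = 1.001 × 10^8 m³
ΔV₂ = 0.045 × 1.4 × 10^8 × 3.1 = 1.953 × 10^7 m³
ΔV = ΔV₁ + ΔV₂ = 1.197 × 10^8 m³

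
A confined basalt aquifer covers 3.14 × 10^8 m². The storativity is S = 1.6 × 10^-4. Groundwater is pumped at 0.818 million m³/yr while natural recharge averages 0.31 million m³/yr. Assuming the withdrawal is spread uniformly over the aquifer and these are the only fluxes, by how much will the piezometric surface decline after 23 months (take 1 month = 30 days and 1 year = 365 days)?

Δh ≈ 19.1 m

Net abstraction = 0.818 − 0.31 = 0.508 million m³/yr
Q_net = 0.508 million m³/yr = 1392 m³/d
t = 23 months = 690 d
ΔV = Q × t = 1392 m³/d × 690 d = 9.603 × 10^5 m³
Δh = ΔV / (S × A) = 9.603 × 10^5 / (1.6 × 10^-4 × 3.14 × 10^8) = 19.11 m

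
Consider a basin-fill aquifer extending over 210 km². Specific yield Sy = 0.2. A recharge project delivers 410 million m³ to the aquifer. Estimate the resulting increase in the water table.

Δh ≈ 9.76 m

A = 210 km² = 2.1 × 10^8 m²
ΔV = 410 million m³ = 4.1 × 10^8 m³
Δh = ΔV / (Sy × A) = 4.1 × 10^8 m³ / (0.2 × 2.1 × 10^8 m²) = 9.762 m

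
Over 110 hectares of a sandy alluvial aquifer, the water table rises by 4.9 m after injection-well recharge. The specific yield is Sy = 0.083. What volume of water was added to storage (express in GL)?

ΔV ≈ 0.447 GL

A = 110 hectares = 1.1 × 10^6 m²
ΔV = Sy × A × Δh = 0.083 × 1.1 × 10^6 m² × 4.9 m = 4.474 × 10^5 m³
ΔV = 4.474 × 10^5 m³ = 0.4474 GL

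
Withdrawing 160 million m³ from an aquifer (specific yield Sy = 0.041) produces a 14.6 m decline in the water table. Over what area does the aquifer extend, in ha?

A ≈ 26700 ha

ΔV = 160 million m³ = 1.6 × 10^8 m³
A = ΔV / (Sy × Δh) = 1.6 × 10^8 / (0.041 × 14.6) = 2.673 × 10^8 m²
A = 2.673 × 10^8 m² = 26730 ha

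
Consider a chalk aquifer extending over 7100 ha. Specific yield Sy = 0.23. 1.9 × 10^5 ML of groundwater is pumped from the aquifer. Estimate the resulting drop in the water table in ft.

A = 7100 ha = 7.1 × 10^7 m²
ΔV = 1.9 × 10^5 ML = 1.9 × 10^8 m³
Δh = ΔV / (Sy × A) = 1.9 × 10^8 m³ / (0.23 × 7.1 × 10^7 m²) = 11.64 m
Δh = 11.64 m = 38.17 ft

Δh ≈ 38.2 ft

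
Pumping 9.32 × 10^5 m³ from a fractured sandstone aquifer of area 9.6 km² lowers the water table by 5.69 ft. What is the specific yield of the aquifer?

Sy ≈ 0.056

A = 9.6 km² = 9.6 × 10^6 m²
Δh = 5.69 ft = 1.734 m
Sy = ΔV / (A × Δh) = 9.32 × 10^5 m³ / (9.6 × 10^6 m² × 1.734 m) = 0.05598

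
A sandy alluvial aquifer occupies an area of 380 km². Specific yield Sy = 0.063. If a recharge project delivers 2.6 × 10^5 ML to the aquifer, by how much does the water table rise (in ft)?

A = 380 km² = 3.8 × 10^8 m²
ΔV = 2.6 × 10^5 ML = 2.6 × 10^8 m³
Δh = ΔV / (Sy × A) = 2.6 × 10^8 m³ / (0.063 × 3.8 × 10^8 m²) = 10.86 m
Δh = 10.86 m = 35.63 ft

Δh ≈ 35.6 ft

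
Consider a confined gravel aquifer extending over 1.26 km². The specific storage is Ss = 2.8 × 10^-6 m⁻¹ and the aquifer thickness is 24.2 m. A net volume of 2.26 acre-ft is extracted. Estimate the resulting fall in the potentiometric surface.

Δh ≈ 32.7 m

S = Ss × b = 2.8 × 10^-6 m⁻¹ × 24.2 m = 6.776 × 10^-5
A = 1.26 km² = 1.26 × 10^6 m²
ΔV = 2.26 acre-ft = 2788 m³
Δh = ΔV / (S × A) = 2788 m³ / (6.776 × 10^-5 × 1.26 × 10^6 m²) = 32.65 m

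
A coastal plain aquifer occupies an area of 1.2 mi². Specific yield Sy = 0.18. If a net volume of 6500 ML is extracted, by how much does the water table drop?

Δh ≈ 11.6 m

A = 1.2 mi² = 3.108 × 10^6 m²
ΔV = 6500 ML = 6.5 × 10^6 m³
Δh = ΔV / (Sy × A) = 6.5 × 10^6 m³ / (0.18 × 3.108 × 10^6 m²) = 11.62 m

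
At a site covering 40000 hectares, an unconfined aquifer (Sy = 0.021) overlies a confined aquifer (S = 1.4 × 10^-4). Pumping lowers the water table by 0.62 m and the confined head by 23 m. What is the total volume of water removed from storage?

A = 40000 hectares = 4 × 10^8 m²
Unconfined: ΔV_u = Sy × A × Δh_u = 0.021 × 4 × 10^8 × 0.62 = 5.208 × 10^6 m³
Confined: ΔV_c = S × A × Δh_c = 1.4 × 10^-4 × 4 × 10^8 × 23 = 1.288 × 10^6 m³
Total ΔV = 5.208 × 10^6 + 1.288 × 10^6 = 6.496 × 10^6 m³

ΔV ≈ 6.5 × 10^6 m³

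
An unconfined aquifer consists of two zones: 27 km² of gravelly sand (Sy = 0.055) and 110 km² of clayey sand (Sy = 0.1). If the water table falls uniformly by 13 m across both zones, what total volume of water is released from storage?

ΔV ≈ 1.62 × 10^8 m³

A₁ = 27 km² = 2.7 × 10^7 m²; A₂ = 110 km² = 1.1 × 10^8 m²
ΔV₁ = 0.055 × 2.7 × 10^7 × 13 = 1.931 × 10^7 m³
ΔV₂ = 0.1 × 1.1 × 10^8 × 13 = 1.43 × 10^8 m³
ΔV = ΔV₁ + ΔV₂ = 1.623 × 10^8 m³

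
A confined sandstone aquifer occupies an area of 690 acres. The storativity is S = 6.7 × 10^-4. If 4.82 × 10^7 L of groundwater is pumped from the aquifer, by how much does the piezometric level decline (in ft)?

Δh ≈ 84.5 ft

A = 690 acres = 2.792 × 10^6 m²
ΔV = 4.82 × 10^7 L = 48200 m³
Δh = ΔV / (S × A) = 48200 m³ / (6.7 × 10^-4 × 2.792 × 10^6 m²) = 25.76 m
Δh = 25.76 m = 84.53 ft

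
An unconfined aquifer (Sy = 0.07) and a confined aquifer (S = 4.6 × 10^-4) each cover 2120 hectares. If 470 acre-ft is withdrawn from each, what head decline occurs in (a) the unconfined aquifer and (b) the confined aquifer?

A = 2120 hectares = 2.12 × 10^7 m²
ΔV = 470 acre-ft = 5.797 × 10^5 m³
Unconfined: Δh_u = ΔV/(Sy·A) = 5.797 × 10^5/(0.07 × 2.12 × 10^7) = 0.3907 m
Confined: Δh_c = ΔV/(S·A) = 5.797 × 10^5/(4.6 × 10^-4 × 2.12 × 10^7) = 59.45 m

Δh_u ≈ 0.391 m; Δh_c ≈ 59.4 m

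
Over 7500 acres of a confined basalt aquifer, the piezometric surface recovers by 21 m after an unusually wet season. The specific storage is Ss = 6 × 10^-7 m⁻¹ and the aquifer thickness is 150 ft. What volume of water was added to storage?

ΔV ≈ 17500 m³

b = 150 ft = 45.72 m
S = Ss × b = 6 × 10^-7 m⁻¹ × 45.72 m = 2.743 × 10^-5
A = 7500 acres = 3.035 × 10^7 m²
ΔV = S × A × Δh = 2.743 × 10^-5 × 3.035 × 10^7 m² × 21 m = 17480 m³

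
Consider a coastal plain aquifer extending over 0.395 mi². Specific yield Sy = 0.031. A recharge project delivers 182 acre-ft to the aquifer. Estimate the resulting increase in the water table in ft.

Δh ≈ 23.2 ft

A = 0.395 mi² = 1.023 × 10^6 m²
ΔV = 182 acre-ft = 2.245 × 10^5 m³
Δh = ΔV / (Sy × A) = 2.245 × 10^5 m³ / (0.031 × 1.023 × 10^6 m²) = 7.079 m
Δh = 7.079 m = 23.22 ft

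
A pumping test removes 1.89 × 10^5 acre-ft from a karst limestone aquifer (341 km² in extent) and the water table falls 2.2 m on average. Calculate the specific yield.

A = 341 km² = 3.41 × 10^8 m²
ΔV = 1.89 × 10^5 acre-ft = 2.331 × 10^8 m³
Sy = ΔV / (A × Δh) = 2.331 × 10^8 m³ / (3.41 × 10^8 m² × 2.2 m) = 0.3108

Sy ≈ 0.31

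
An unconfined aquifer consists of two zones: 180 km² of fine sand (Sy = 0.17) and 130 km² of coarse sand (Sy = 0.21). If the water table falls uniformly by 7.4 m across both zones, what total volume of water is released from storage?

A₁ = 180 km² = 1.8 × 10^8 m²; A₂ = 130 km² = 1.3 × 10^8 m²
ΔV₁ = 0.17 × 1.8 × 10^8 × 7.4 = 2.264 × 10^8 m³
ΔV₂ = 0.21 × 1.3 × 10^8 × 7.4 = 2.02 × 10^8 m³
ΔV = ΔV₁ + ΔV₂ = 4.285 × 10^8 m³

ΔV ≈ 4.28 × 10^8 m³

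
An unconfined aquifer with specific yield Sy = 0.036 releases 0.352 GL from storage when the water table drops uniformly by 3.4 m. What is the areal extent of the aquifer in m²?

A ≈ 2.88 × 10^6 m²

ΔV = 0.352 GL = 3.52 × 10^5 m³
A = ΔV / (Sy × Δh) = 3.52 × 10^5 / (0.036 × 3.4) = 2.876 × 10^6 m²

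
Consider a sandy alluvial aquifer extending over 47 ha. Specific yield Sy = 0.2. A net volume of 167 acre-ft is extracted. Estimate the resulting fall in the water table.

A = 47 ha = 4.7 × 10^5 m²
ΔV = 167 acre-ft = 2.06 × 10^5 m³
Δh = ΔV / (Sy × A) = 2.06 × 10^5 m³ / (0.2 × 4.7 × 10^5 m²) = 2.191 m

Δh ≈ 2.19 m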